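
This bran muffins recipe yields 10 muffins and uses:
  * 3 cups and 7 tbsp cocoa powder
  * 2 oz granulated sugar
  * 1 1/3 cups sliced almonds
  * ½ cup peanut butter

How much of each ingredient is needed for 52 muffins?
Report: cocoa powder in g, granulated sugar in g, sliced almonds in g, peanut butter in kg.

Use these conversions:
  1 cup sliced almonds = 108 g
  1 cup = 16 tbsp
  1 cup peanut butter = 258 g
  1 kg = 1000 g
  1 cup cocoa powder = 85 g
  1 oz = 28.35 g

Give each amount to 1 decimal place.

cocoa powder: 1519.4 g; granulated sugar: 294.8 g; sliced almonds: 748.8 g; peanut butter: 0.7 kg

Scaling factor: 52/10 = 26/5 = 5.2.
cocoa powder: (3 cup + 7 tbsp = 3.4375 cup) × 26/5 × 85 g/cup ≈ 1519.4 g
granulated sugar: 2 oz × 26/5 × 28.35 g/oz ≈ 294.8 g
sliced almonds: 4/3 cup × 26/5 × 108 g/cup = 748.8 g
peanut butter: 0.5 cup × 26/5 × 258 g/cup ÷ 1000 g/kg ≈ 0.7 kg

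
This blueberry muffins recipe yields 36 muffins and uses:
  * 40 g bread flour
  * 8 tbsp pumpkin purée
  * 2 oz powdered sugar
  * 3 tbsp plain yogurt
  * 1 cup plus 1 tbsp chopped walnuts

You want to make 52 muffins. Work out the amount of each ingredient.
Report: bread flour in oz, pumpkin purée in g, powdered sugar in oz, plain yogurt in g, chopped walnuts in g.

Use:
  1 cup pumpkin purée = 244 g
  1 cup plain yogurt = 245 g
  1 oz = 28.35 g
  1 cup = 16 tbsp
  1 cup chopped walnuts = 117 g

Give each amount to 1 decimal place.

Scaling factor: 52/36 = 13/9.
bread flour: 40 g × 13/9 ÷ 28.35 g/oz ≈ 2.0 oz
pumpkin purée: 8 tbsp × 13/9 ÷ 16 tbsp/cup × 244 g/cup ≈ 176.2 g
powdered sugar: 2 oz × 13/9 ≈ 2.9 oz
plain yogurt: 3 tbsp × 13/9 ÷ 16 tbsp/cup × 245 g/cup ≈ 66.4 g
chopped walnuts: (1 cup + 1 tbsp = 1.0625 cup) × 13/9 × 117 g/cup ≈ 179.6 g

bread flour: 2.0 oz; pumpkin purée: 176.2 g; powdered sugar: 2.9 oz; plain yogurt: 66.4 g; chopped walnuts: 179.6 g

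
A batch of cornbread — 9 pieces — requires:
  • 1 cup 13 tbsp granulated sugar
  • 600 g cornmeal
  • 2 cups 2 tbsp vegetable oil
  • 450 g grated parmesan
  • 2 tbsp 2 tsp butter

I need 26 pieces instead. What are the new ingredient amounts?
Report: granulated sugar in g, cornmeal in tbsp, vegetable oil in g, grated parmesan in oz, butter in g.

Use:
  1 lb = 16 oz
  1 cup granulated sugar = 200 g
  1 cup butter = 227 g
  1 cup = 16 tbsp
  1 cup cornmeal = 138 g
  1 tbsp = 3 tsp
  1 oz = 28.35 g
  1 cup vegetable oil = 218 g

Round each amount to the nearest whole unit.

granulated sugar: 1047 g; cornmeal: 201 tbsp; vegetable oil: 1338 g; grated parmesan: 46 oz; butter: 109 g

Scaling factor: 26/9.
granulated sugar: (1 cup + 13 tbsp = 1.8125 cup) × 26/9 × 200 g/cup ≈ 1047 g
cornmeal: 600 g × 26/9 ÷ 138 g/cup × 16 tbsp/cup ≈ 201 tbsp
vegetable oil: (2 cup + 2 tbsp = 2.125 cup) × 26/9 × 218 g/cup ≈ 1338 g
grated parmesan: 450 g × 26/9 ÷ 28.35 g/oz ≈ 46 oz
butter: (2 tbsp + 2 tsp = 8/3 tbsp) × 26/9 ÷ 16 tbsp/cup × 227 g/cup ≈ 109 g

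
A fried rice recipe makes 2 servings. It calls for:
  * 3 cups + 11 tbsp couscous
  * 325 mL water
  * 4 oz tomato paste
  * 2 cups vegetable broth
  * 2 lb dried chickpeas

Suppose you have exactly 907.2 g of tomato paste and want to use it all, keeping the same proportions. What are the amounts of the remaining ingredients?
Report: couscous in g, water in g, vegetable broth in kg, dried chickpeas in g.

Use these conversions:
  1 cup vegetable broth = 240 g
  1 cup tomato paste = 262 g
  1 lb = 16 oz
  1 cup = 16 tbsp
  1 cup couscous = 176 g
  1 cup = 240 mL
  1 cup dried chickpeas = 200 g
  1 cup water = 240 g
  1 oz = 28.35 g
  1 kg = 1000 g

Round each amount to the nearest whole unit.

The original recipe has 113.4 g of tomato paste, so the scaling factor is 907.2 ÷ 113.4 = 8.
couscous: (3 cup + 11 tbsp = 3.6875 cup) × 8 × 176 g/cup = 5192 g
water: 325 mL × 8 ÷ 240 mL/cup × 240 g/cup = 2600 g
vegetable broth: 2 cup × 8 × 240 g/cup ÷ 1000 g/kg ≈ 4 kg
dried chickpeas: 2 lb × 8 × 16 oz/lb × 28.35 g/oz ≈ 7258 g

couscous: 5192 g; water: 2600 g; vegetable broth: 4 kg; dried chickpeas: 7258 g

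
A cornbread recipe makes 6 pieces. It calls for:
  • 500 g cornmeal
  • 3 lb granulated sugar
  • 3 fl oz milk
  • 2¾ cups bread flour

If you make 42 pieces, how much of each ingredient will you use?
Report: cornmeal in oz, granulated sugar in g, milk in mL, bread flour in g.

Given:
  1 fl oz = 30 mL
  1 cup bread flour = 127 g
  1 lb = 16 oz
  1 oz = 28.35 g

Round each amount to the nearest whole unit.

Scaling factor: 42/6 = 7.
cornmeal: 500 g × 7 ÷ 28.35 g/oz ≈ 123 oz
granulated sugar: 3 lb × 7 × 16 oz/lb × 28.35 g/oz ≈ 9526 g
milk: 3 fl oz × 7 × 30 mL/fl oz = 630 mL
bread flour: 2.75 cup × 7 × 127 g/cup ≈ 2445 g

cornmeal: 123 oz; granulated sugar: 9526 g; milk: 630 mL; bread flour: 2445 g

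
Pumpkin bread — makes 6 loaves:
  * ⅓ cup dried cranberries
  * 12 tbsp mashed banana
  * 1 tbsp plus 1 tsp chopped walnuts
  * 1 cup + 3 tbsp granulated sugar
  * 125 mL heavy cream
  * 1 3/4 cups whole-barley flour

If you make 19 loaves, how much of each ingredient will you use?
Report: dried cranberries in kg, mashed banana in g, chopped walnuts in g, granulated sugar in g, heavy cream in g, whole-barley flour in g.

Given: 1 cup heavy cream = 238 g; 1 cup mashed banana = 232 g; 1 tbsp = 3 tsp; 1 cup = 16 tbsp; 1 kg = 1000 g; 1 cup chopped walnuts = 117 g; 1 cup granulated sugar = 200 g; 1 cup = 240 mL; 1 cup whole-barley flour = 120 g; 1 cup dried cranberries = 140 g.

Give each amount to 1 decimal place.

Scaling factor: 19/6.
dried cranberries: 1/3 cup × 19/6 × 140 g/cup ÷ 1000 g/kg ≈ 0.1 kg
mashed banana: 12 tbsp × 19/6 ÷ 16 tbsp/cup × 232 g/cup = 551.0 g
chopped walnuts: (1 tbsp + 1 tsp = 4/3 tbsp) × 19/6 ÷ 16 tbsp/cup × 117 g/cup ≈ 30.9 g
granulated sugar: (1 cup + 3 tbsp = 1.1875 cup) × 19/6 × 200 g/cup ≈ 752.1 g
heavy cream: 125 mL × 19/6 ÷ 240 mL/cup × 238 g/cup ≈ 392.5 g
whole-barley flour: 1.75 cup × 19/6 × 120 g/cup = 665.0 g

dried cranberries: 0.1 kg; mashed banana: 551.0 g; chopped walnuts: 30.9 g; granulated sugar: 752.1 g; heavy cream: 392.5 g; whole-barley flour: 665.0 g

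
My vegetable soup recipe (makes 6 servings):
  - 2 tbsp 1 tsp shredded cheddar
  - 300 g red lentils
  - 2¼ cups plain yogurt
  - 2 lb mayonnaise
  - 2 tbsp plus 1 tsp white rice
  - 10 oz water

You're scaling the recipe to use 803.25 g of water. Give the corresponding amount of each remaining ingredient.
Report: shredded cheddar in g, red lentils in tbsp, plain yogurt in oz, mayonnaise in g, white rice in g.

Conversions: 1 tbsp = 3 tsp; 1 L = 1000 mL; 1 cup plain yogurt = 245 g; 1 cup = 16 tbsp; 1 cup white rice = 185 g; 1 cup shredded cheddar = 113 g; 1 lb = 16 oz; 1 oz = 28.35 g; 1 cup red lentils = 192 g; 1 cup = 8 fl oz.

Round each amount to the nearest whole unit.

shredded cheddar: 47 g; red lentils: 71 tbsp; plain yogurt: 55 oz; mayonnaise: 2570 g; white rice: 76 g

The original recipe has 283.5 g of water, so the scaling factor is 803.25 ÷ 283.5 = 17/6.
shredded cheddar: (2 tbsp + 1 tsp = 7/3 tbsp) × 17/6 ÷ 16 tbsp/cup × 113 g/cup ≈ 47 g
red lentils: 300 g × 17/6 ÷ 192 g/cup × 16 tbsp/cup ≈ 71 tbsp
plain yogurt: 2.25 cup × 17/6 × 245 g/cup ÷ 28.35 g/oz ≈ 55 oz
mayonnaise: 2 lb × 17/6 × 16 oz/lb × 28.35 g/oz ≈ 2570 g
white rice: (2 tbsp + 1 tsp = 7/3 tbsp) × 17/6 ÷ 16 tbsp/cup × 185 g/cup ≈ 76 g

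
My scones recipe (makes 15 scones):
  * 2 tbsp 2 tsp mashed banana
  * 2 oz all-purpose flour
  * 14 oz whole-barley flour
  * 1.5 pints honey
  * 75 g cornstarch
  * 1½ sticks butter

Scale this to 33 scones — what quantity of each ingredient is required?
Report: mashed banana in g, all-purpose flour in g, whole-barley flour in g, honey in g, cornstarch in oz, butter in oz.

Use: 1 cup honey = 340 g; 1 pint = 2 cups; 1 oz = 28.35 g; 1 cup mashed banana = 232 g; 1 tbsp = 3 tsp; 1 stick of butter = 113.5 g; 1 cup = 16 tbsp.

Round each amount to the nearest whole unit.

Scaling factor: 33/15 = 11/5 = 2.2.
mashed banana: (2 tbsp + 2 tsp = 8/3 tbsp) × 11/5 ÷ 16 tbsp/cup × 232 g/cup ≈ 85 g
all-purpose flour: 2 oz × 11/5 × 28.35 g/oz ≈ 125 g
whole-barley flour: 14 oz × 11/5 × 28.35 g/oz ≈ 873 g
honey: 1.5 pint × 11/5 × 2 cup/pint × 340 g/cup = 2244 g
cornstarch: 75 g × 11/5 ÷ 28.35 g/oz ≈ 6 oz
butter: 1.5 stick × 11/5 × 113.5 g/stick ÷ 28.35 g/oz ≈ 13 oz

mashed banana: 85 g; all-purpose flour: 125 g; whole-barley flour: 873 g; honey: 2244 g; cornstarch: 6 oz; butter: 13 oz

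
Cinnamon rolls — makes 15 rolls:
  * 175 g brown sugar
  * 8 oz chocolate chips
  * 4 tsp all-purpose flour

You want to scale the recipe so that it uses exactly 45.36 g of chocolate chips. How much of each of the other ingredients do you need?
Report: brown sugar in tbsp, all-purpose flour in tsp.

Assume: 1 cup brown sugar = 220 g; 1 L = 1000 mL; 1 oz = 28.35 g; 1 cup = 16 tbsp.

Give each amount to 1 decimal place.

brown sugar: 2.5 tbsp; all-purpose flour: 0.8 tsp

The original recipe has 226.8 g of chocolate chips, so the scaling factor is 45.36 ÷ 226.8 = 1/5 = 0.2.
brown sugar: 175 g × 1/5 ÷ 220 g/cup × 16 tbsp/cup ≈ 2.5 tbsp
all-purpose flour: 4 tsp × 1/5 = 0.8 tsp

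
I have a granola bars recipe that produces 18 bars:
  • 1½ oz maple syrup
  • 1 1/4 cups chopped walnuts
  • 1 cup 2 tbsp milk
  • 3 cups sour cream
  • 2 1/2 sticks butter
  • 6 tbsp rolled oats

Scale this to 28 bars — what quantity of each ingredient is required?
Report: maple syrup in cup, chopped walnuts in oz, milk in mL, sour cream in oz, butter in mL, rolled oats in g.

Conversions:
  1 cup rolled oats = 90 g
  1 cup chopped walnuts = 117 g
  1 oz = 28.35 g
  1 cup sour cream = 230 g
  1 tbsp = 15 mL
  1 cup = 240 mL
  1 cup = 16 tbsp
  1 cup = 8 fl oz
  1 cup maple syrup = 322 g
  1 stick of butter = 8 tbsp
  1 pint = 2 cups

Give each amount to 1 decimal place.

Scaling factor: 28/18 = 14/9.
maple syrup: 1.5 oz × 14/9 × 28.35 g/oz ÷ 322 g/cup ≈ 0.2 cup
chopped walnuts: 1.25 cup × 14/9 × 117 g/cup ÷ 28.35 g/oz ≈ 8.0 oz
milk: (1 cup + 2 tbsp = 1.125 cup) × 14/9 × 240 mL/cup = 420.0 mL
sour cream: 3 cup × 14/9 × 230 g/cup ÷ 28.35 g/oz ≈ 37.9 oz
butter: 2.5 stick × 14/9 × 8 tbsp/stick × 15 mL/tbsp ≈ 466.7 mL
rolled oats: 6 tbsp × 14/9 ÷ 16 tbsp/cup × 90 g/cup = 52.5 g

maple syrup: 0.2 cup; chopped walnuts: 8.0 oz; milk: 420.0 mL; sour cream: 37.9 oz; butter: 466.7 mL; rolled oats: 52.5 g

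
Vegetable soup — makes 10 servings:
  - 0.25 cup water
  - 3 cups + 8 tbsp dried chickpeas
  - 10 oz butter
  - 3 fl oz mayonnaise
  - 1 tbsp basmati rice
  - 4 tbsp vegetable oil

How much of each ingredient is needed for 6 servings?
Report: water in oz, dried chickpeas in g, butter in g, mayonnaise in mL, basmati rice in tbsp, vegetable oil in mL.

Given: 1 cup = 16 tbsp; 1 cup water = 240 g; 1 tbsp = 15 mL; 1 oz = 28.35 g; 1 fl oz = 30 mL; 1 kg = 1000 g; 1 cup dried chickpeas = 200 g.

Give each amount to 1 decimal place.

water: 1.3 oz; dried chickpeas: 420.0 g; butter: 170.1 g; mayonnaise: 54.0 mL; basmati rice: 0.6 tbsp; vegetable oil: 36.0 mL

Scaling factor: 6/10 = 3/5 = 0.6.
water: 0.25 cup × 3/5 × 240 g/cup ÷ 28.35 g/oz ≈ 1.3 oz
dried chickpeas: (3 cup + 8 tbsp = 3.5 cup) × 3/5 × 200 g/cup = 420.0 g
butter: 10 oz × 3/5 × 28.35 g/oz = 170.1 g
mayonnaise: 3 fl oz × 3/5 × 30 mL/fl oz = 54.0 mL
basmati rice: 1 tbsp × 3/5 = 0.6 tbsp
vegetable oil: 4 tbsp × 3/5 × 15 mL/tbsp = 36.0 mL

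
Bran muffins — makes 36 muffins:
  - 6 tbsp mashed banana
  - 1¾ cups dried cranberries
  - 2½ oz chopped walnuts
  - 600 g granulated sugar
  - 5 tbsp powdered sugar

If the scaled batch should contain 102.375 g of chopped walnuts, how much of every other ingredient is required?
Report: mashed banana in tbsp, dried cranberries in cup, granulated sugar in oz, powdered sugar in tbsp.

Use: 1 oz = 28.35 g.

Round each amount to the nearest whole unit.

mashed banana: 9 tbsp; dried cranberries: 3 cup; granulated sugar: 31 oz; powdered sugar: 7 tbsp

The original recipe has 70.875 g of chopped walnuts, so the scaling factor is 102.375 ÷ 70.875 = 13/9.
mashed banana: 6 tbsp × 13/9 ≈ 9 tbsp
dried cranberries: 1.75 cup × 13/9 ≈ 3 cup
granulated sugar: 600 g × 13/9 ÷ 28.35 g/oz ≈ 31 oz
powdered sugar: 5 tbsp × 13/9 ≈ 7 tbsp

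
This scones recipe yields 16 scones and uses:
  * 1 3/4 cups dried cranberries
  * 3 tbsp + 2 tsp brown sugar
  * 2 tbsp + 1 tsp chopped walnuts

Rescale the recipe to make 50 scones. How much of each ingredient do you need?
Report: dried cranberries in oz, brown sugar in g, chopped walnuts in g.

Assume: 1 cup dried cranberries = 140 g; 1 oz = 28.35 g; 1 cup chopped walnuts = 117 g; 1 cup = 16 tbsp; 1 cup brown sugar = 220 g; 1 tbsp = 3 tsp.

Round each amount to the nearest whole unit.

dried cranberries: 27 oz; brown sugar: 158 g; chopped walnuts: 53 g

Scaling factor: 50/16 = 25/8 = 3.125.
dried cranberries: 1.75 cup × 25/8 × 140 g/cup ÷ 28.35 g/oz ≈ 27 oz
brown sugar: (3 tbsp + 2 tsp = 11/3 tbsp) × 25/8 ÷ 16 tbsp/cup × 220 g/cup ≈ 158 g
chopped walnuts: (2 tbsp + 1 tsp = 7/3 tbsp) × 25/8 ÷ 16 tbsp/cup × 117 g/cup ≈ 53 g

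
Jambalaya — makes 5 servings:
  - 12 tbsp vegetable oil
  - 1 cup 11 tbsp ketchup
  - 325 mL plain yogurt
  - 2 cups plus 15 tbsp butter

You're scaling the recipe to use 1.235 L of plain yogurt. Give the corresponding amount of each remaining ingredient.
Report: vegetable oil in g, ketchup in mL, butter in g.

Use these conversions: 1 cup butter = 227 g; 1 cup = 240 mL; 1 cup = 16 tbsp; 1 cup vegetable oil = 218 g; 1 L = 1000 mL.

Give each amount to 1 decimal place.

vegetable oil: 621.3 g; ketchup: 1539.0 mL; butter: 2533.9 g

The original recipe has 0.325 L of plain yogurt, so the scaling factor is 1.235 ÷ 0.325 = 19/5 = 3.8.
vegetable oil: 12 tbsp × 19/5 ÷ 16 tbsp/cup × 218 g/cup = 621.3 g
ketchup: (1 cup + 11 tbsp = 1.6875 cup) × 19/5 × 240 mL/cup = 1539.0 mL
butter: (2 cup + 15 tbsp = 2.9375 cup) × 19/5 × 227 g/cup ≈ 2533.9 g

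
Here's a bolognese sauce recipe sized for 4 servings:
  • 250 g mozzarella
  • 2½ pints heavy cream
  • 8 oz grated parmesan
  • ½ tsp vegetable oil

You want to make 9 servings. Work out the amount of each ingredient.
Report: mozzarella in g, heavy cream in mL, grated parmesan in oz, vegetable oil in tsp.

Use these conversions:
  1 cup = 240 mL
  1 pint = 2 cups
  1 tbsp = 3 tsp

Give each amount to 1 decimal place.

mozzarella: 562.5 g; heavy cream: 2700.0 mL; grated parmesan: 18.0 oz; vegetable oil: 1.1 tsp

Scaling factor: 9/4 = 2.25.
mozzarella: 250 g × 9/4 = 562.5 g
heavy cream: 2.5 pint × 9/4 × 2 cup/pint × 240 mL/cup = 2700.0 mL
grated parmesan: 8 oz × 9/4 = 18.0 oz
vegetable oil: 0.5 tsp × 9/4 ≈ 1.1 tsp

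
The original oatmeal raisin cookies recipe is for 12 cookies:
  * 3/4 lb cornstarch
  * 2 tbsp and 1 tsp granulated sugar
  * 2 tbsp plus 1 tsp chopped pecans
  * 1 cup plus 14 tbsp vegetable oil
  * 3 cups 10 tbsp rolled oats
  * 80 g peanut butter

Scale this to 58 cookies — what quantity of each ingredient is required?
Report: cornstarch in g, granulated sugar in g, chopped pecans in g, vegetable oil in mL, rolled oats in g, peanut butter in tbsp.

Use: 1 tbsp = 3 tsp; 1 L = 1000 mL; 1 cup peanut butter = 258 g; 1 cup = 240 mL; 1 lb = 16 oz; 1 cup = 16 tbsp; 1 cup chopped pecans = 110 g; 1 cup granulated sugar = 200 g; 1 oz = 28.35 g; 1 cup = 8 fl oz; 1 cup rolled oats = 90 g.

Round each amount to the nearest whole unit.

cornstarch: 1644 g; granulated sugar: 141 g; chopped pecans: 78 g; vegetable oil: 2175 mL; rolled oats: 1577 g; peanut butter: 24 tbsp

Scaling factor: 58/12 = 29/6.
cornstarch: 0.75 lb × 29/6 × 16 oz/lb × 28.35 g/oz ≈ 1644 g
granulated sugar: (2 tbsp + 1 tsp = 7/3 tbsp) × 29/6 ÷ 16 tbsp/cup × 200 g/cup ≈ 141 g
chopped pecans: (2 tbsp + 1 tsp = 7/3 tbsp) × 29/6 ÷ 16 tbsp/cup × 110 g/cup ≈ 78 g
vegetable oil: (1 cup + 14 tbsp = 1.875 cup) × 29/6 × 240 mL/cup = 2175 mL
rolled oats: (3 cup + 10 tbsp = 3.625 cup) × 29/6 × 90 g/cup ≈ 1577 g
peanut butter: 80 g × 29/6 ÷ 258 g/cup × 16 tbsp/cup ≈ 24 tbsp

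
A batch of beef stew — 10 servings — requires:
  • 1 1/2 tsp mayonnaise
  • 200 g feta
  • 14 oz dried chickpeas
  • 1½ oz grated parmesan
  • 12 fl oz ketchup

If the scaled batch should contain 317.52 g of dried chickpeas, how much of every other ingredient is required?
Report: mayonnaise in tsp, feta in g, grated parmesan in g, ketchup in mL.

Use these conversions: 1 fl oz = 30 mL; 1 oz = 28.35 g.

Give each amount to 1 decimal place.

The original recipe has 396.9 g of dried chickpeas, so the scaling factor is 317.52 ÷ 396.9 = 4/5 = 0.8.
mayonnaise: 1.5 tsp × 4/5 = 1.2 tsp
feta: 200 g × 4/5 = 160.0 g
grated parmesan: 1.5 oz × 4/5 × 28.35 g/oz ≈ 34.0 g
ketchup: 12 fl oz × 4/5 × 30 mL/fl oz = 288.0 mL

mayonnaise: 1.2 tsp; feta: 160.0 g; grated parmesan: 34.0 g; ketchup: 288.0 mL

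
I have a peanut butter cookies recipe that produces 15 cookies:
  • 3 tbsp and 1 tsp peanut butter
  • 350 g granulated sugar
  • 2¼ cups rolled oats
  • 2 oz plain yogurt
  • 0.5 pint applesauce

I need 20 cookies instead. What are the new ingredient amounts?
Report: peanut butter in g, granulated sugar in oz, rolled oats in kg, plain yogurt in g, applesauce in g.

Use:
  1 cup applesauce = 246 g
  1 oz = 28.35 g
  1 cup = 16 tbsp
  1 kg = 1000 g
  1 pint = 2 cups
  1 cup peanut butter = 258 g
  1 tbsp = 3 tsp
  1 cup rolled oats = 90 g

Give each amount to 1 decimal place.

peanut butter: 71.7 g; granulated sugar: 16.5 oz; rolled oats: 0.3 kg; plain yogurt: 75.6 g; applesauce: 328.0 g

Scaling factor: 20/15 = 4/3.
peanut butter: (3 tbsp + 1 tsp = 10/3 tbsp) × 4/3 ÷ 16 tbsp/cup × 258 g/cup ≈ 71.7 g
granulated sugar: 350 g × 4/3 ÷ 28.35 g/oz ≈ 16.5 oz
rolled oats: 2.25 cup × 4/3 × 90 g/cup ÷ 1000 g/kg ≈ 0.3 kg
plain yogurt: 2 oz × 4/3 × 28.35 g/oz = 75.6 g
applesauce: 0.5 pint × 4/3 × 2 cup/pint × 246 g/cup = 328.0 g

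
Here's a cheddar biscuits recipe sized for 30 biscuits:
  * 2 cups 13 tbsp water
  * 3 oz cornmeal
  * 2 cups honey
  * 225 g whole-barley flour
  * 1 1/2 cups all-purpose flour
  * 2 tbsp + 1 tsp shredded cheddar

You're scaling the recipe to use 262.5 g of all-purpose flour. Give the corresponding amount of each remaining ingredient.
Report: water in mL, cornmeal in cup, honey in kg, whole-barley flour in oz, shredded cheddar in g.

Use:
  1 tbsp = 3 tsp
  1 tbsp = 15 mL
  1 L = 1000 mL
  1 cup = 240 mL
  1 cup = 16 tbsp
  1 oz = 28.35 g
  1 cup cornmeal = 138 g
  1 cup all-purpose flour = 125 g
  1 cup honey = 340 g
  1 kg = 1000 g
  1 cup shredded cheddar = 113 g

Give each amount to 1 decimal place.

The original recipe has 187.5 g of all-purpose flour, so the scaling factor is 262.5 ÷ 187.5 = 7/5 = 1.4.
water: (2 cup + 13 tbsp = 2.8125 cup) × 7/5 × 240 mL/cup = 945.0 mL
cornmeal: 3 oz × 7/5 × 28.35 g/oz ÷ 138 g/cup ≈ 0.9 cup
honey: 2 cup × 7/5 × 340 g/cup ÷ 1000 g/kg ≈ 1.0 kg
whole-barley flour: 225 g × 7/5 ÷ 28.35 g/oz ≈ 11.1 oz
shredded cheddar: (2 tbsp + 1 tsp = 7/3 tbsp) × 7/5 ÷ 16 tbsp/cup × 113 g/cup ≈ 23.1 g

water: 945.0 mL; cornmeal: 0.9 cup; honey: 1.0 kg; whole-barley flour: 11.1 oz; shredded cheddar: 23.1 g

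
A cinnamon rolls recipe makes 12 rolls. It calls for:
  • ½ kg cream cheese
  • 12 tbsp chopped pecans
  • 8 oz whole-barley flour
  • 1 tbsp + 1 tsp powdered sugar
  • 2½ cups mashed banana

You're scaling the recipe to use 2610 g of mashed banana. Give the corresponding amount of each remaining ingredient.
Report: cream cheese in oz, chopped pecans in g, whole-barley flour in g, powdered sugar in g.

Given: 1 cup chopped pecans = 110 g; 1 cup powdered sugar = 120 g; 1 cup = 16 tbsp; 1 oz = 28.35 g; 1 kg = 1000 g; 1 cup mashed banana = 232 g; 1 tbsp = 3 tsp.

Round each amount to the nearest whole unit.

The original recipe has 580 g of mashed banana, so the scaling factor is 2610 ÷ 580 = 9/2 = 4.5.
cream cheese: 0.5 kg × 9/2 × 1000 g/kg ÷ 28.35 g/oz ≈ 79 oz
chopped pecans: 12 tbsp × 9/2 ÷ 16 tbsp/cup × 110 g/cup ≈ 371 g
whole-barley flour: 8 oz × 9/2 × 28.35 g/oz ≈ 1021 g
powdered sugar: (1 tbsp + 1 tsp = 4/3 tbsp) × 9/2 ÷ 16 tbsp/cup × 120 g/cup = 45 g

cream cheese: 79 oz; chopped pecans: 371 g; whole-barley flour: 1021 g; powdered sugar: 45 g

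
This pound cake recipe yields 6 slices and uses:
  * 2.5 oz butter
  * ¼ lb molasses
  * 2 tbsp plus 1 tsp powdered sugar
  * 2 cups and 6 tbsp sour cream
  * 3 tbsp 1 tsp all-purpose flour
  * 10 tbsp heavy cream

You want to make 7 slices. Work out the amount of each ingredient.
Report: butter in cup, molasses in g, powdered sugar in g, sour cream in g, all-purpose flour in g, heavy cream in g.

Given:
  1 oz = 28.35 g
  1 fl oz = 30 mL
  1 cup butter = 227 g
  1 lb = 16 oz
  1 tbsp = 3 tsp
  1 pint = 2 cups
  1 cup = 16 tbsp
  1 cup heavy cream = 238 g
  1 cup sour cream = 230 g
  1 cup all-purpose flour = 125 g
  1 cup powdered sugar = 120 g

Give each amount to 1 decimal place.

Scaling factor: 7/6.
butter: 2.5 oz × 7/6 × 28.35 g/oz ÷ 227 g/cup ≈ 0.4 cup
molasses: 0.25 lb × 7/6 × 16 oz/lb × 28.35 g/oz = 132.3 g
powdered sugar: (2 tbsp + 1 tsp = 7/3 tbsp) × 7/6 ÷ 16 tbsp/cup × 120 g/cup ≈ 20.4 g
sour cream: (2 cup + 6 tbsp = 2.375 cup) × 7/6 × 230 g/cup ≈ 637.3 g
all-purpose flour: (3 tbsp + 1 tsp = 10/3 tbsp) × 7/6 ÷ 16 tbsp/cup × 125 g/cup ≈ 30.4 g
heavy cream: 10 tbsp × 7/6 ÷ 16 tbsp/cup × 238 g/cup ≈ 173.5 g

butter: 0.4 cup; molasses: 132.3 g; powdered sugar: 20.4 g; sour cream: 637.3 g; all-purpose flour: 30.4 g; heavy cream: 173.5 g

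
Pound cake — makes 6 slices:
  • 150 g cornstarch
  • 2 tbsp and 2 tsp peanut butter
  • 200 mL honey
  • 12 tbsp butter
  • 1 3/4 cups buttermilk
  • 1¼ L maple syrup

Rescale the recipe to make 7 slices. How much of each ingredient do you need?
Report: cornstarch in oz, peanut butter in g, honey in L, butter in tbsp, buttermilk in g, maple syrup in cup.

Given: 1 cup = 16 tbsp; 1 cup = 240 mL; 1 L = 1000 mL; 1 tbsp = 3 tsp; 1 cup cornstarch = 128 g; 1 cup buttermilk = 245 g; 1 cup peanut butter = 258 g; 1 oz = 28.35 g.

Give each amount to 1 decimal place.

Scaling factor: 7/6.
cornstarch: 150 g × 7/6 ÷ 28.35 g/oz ≈ 6.2 oz
peanut butter: (2 tbsp + 2 tsp = 8/3 tbsp) × 7/6 ÷ 16 tbsp/cup × 258 g/cup ≈ 50.2 g
honey: 200 mL × 7/6 ÷ 1000 mL/L ≈ 0.2 L
butter: 12 tbsp × 7/6 = 14.0 tbsp
buttermilk: 1.75 cup × 7/6 × 245 g/cup ≈ 500.2 g
maple syrup: 1.25 L × 7/6 × 1000 mL/L ÷ 240 mL/cup ≈ 6.1 cup

cornstarch: 6.2 oz; peanut butter: 50.2 g; honey: 0.2 L; butter: 14.0 tbsp; buttermilk: 500.2 g; maple syrup: 6.1 cup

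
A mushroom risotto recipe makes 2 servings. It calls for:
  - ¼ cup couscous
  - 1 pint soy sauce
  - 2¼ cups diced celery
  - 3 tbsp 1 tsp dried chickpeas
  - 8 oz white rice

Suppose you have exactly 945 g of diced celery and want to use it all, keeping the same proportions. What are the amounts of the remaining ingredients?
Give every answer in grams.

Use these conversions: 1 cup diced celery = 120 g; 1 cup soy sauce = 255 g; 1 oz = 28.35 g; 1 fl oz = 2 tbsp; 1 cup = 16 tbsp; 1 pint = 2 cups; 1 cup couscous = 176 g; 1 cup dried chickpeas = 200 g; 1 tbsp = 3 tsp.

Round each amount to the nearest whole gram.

The original recipe has 270 g of diced celery, so the scaling factor is 945 ÷ 270 = 7/2 = 3.5.
couscous: 0.25 cup × 7/2 × 176 g/cup = 154 g
soy sauce: 1 pint × 7/2 × 2 cup/pint × 255 g/cup = 1785 g
dried chickpeas: (3 tbsp + 1 tsp = 10/3 tbsp) × 7/2 ÷ 16 tbsp/cup × 200 g/cup ≈ 146 g
white rice: 8 oz × 7/2 × 28.35 g/oz ≈ 794 g

couscous: 154 g; soy sauce: 1785 g; dried chickpeas: 146 g; white rice: 794 g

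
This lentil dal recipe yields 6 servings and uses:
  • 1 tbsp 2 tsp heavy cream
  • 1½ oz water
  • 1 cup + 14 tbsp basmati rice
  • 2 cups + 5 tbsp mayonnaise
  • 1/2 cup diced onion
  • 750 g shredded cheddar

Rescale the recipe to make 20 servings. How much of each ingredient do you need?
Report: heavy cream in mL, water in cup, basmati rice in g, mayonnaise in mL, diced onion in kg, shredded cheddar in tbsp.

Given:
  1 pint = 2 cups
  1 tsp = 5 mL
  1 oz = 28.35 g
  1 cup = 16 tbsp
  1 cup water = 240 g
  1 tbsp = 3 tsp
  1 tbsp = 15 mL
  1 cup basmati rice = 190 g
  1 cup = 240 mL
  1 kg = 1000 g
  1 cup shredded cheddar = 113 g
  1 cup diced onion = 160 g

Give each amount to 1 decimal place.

Scaling factor: 20/6 = 10/3.
heavy cream: (1 tbsp + 2 tsp = 5/3 tbsp) × 10/3 × 15 mL/tbsp ≈ 83.3 mL
water: 1.5 oz × 10/3 × 28.35 g/oz ÷ 240 g/cup ≈ 0.6 cup
basmati rice: (1 cup + 14 tbsp = 1.875 cup) × 10/3 × 190 g/cup = 1187.5 g
mayonnaise: (2 cup + 5 tbsp = 2.3125 cup) × 10/3 × 240 mL/cup = 1850.0 mL
diced onion: 0.5 cup × 10/3 × 160 g/cup ÷ 1000 g/kg ≈ 0.3 kg
shredded cheddar: 750 g × 10/3 ÷ 113 g/cup × 16 tbsp/cup ≈ 354.0 tbsp

heavy cream: 83.3 mL; water: 0.6 cup; basmati rice: 1187.5 g; mayonnaise: 1850.0 mL; diced onion: 0.3 kg; shredded cheddar: 354.0 tbsp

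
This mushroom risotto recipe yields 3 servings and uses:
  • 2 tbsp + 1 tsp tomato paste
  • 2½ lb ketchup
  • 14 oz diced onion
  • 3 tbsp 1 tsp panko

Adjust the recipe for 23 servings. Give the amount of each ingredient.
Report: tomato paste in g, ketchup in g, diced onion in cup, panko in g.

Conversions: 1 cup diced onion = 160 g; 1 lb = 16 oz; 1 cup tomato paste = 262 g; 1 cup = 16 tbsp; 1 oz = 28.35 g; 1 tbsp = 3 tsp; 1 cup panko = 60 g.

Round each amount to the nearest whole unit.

Scaling factor: 23/3.
tomato paste: (2 tbsp + 1 tsp = 7/3 tbsp) × 23/3 ÷ 16 tbsp/cup × 262 g/cup ≈ 293 g
ketchup: 2.5 lb × 23/3 × 16 oz/lb × 28.35 g/oz = 8694 g
diced onion: 14 oz × 23/3 × 28.35 g/oz ÷ 160 g/cup ≈ 19 cup
panko: (3 tbsp + 1 tsp = 10/3 tbsp) × 23/3 ÷ 16 tbsp/cup × 60 g/cup ≈ 96 g

tomato paste: 293 g; ketchup: 8694 g; diced onion: 19 cup; panko: 96 g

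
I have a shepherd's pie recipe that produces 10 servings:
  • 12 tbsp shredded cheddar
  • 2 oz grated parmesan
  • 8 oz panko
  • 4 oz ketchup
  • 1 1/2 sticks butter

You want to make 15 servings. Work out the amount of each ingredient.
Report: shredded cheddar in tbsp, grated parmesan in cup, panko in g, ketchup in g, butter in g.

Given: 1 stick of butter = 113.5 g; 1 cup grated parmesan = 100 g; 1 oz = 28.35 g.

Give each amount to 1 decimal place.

shredded cheddar: 18.0 tbsp; grated parmesan: 0.9 cup; panko: 340.2 g; ketchup: 170.1 g; butter: 255.4 g

Scaling factor: 15/10 = 3/2 = 1.5.
shredded cheddar: 12 tbsp × 3/2 = 18.0 tbsp
grated parmesan: 2 oz × 3/2 × 28.35 g/oz ÷ 100 g/cup ≈ 0.9 cup
panko: 8 oz × 3/2 × 28.35 g/oz = 340.2 g
ketchup: 4 oz × 3/2 × 28.35 g/oz = 170.1 g
butter: 1.5 stick × 3/2 × 113.5 g/stick ≈ 255.4 g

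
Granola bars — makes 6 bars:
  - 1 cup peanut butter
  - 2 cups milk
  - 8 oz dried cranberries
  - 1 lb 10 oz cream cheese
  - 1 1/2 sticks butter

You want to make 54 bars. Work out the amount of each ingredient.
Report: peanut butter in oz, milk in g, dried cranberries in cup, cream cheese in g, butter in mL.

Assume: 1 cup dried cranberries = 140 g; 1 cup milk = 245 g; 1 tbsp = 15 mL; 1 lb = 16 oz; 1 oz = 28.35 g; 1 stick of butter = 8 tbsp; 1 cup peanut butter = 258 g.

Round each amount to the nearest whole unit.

peanut butter: 82 oz; milk: 4410 g; dried cranberries: 15 cup; cream cheese: 6634 g; butter: 1620 mL

Scaling factor: 54/6 = 9.
peanut butter: 1 cup × 9 × 258 g/cup ÷ 28.35 g/oz ≈ 82 oz
milk: 2 cup × 9 × 245 g/cup = 4410 g
dried cranberries: 8 oz × 9 × 28.35 g/oz ÷ 140 g/cup ≈ 15 cup
cream cheese: (1 lb + 10 oz = 1.625 lb) × 9 × 16 oz/lb × 28.35 g/oz ≈ 6634 g
butter: 1.5 stick × 9 × 8 tbsp/stick × 15 mL/tbsp = 1620 mL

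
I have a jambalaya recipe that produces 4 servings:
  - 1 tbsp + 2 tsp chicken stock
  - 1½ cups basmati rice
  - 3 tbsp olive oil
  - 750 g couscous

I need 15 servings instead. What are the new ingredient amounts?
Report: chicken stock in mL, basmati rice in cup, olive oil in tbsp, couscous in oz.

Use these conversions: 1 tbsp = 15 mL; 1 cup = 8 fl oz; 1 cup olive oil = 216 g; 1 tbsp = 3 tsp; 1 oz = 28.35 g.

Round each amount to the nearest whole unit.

chicken stock: 94 mL; basmati rice: 6 cup; olive oil: 11 tbsp; couscous: 99 oz

Scaling factor: 15/4 = 3.75.
chicken stock: (1 tbsp + 2 tsp = 5/3 tbsp) × 15/4 × 15 mL/tbsp ≈ 94 mL
basmati rice: 1.5 cup × 15/4 ≈ 6 cup
olive oil: 3 tbsp × 15/4 ≈ 11 tbsp
couscous: 750 g × 15/4 ÷ 28.35 g/oz ≈ 99 oz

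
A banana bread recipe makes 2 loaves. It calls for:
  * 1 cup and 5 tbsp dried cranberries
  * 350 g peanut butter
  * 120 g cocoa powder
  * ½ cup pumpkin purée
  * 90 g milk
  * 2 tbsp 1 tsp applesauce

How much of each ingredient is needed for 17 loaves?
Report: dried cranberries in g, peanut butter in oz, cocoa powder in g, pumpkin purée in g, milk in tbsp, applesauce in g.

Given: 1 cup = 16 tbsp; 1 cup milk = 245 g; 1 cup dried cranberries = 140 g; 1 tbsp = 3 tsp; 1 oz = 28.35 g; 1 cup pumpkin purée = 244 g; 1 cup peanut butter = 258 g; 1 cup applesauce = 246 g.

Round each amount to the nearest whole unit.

dried cranberries: 1562 g; peanut butter: 105 oz; cocoa powder: 1020 g; pumpkin purée: 1037 g; milk: 50 tbsp; applesauce: 305 g

Scaling factor: 17/2 = 8.5.
dried cranberries: (1 cup + 5 tbsp = 1.3125 cup) × 17/2 × 140 g/cup ≈ 1562 g
peanut butter: 350 g × 17/2 ÷ 28.35 g/oz ≈ 105 oz
cocoa powder: 120 g × 17/2 = 1020 g
pumpkin purée: 0.5 cup × 17/2 × 244 g/cup = 1037 g
milk: 90 g × 17/2 ÷ 245 g/cup × 16 tbsp/cup ≈ 50 tbsp
applesauce: (2 tbsp + 1 tsp = 7/3 tbsp) × 17/2 ÷ 16 tbsp/cup × 246 g/cup ≈ 305 g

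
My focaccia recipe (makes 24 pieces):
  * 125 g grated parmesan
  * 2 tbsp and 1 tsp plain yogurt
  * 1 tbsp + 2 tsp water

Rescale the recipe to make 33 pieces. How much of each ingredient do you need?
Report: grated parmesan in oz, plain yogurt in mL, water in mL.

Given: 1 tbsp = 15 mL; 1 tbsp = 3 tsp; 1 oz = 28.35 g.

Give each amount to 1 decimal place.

Scaling factor: 33/24 = 11/8 = 1.375.
grated parmesan: 125 g × 11/8 ÷ 28.35 g/oz ≈ 6.1 oz
plain yogurt: (2 tbsp + 1 tsp = 7/3 tbsp) × 11/8 × 15 mL/tbsp ≈ 48.1 mL
water: (1 tbsp + 2 tsp = 5/3 tbsp) × 11/8 × 15 mL/tbsp ≈ 34.4 mL

grated parmesan: 6.1 oz; plain yogurt: 48.1 mL; water: 34.4 mL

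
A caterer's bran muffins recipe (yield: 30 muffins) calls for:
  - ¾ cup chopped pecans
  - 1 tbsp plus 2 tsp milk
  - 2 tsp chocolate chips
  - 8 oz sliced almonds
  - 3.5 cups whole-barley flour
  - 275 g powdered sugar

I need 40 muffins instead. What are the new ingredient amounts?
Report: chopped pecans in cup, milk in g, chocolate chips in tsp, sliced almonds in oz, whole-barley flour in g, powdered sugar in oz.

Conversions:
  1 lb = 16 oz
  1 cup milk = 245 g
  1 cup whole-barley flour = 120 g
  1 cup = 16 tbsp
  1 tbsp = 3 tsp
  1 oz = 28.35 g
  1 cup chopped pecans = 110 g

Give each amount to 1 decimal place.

chopped pecans: 1.0 cup; milk: 34.0 g; chocolate chips: 2.7 tsp; sliced almonds: 10.7 oz; whole-barley flour: 560.0 g; powdered sugar: 12.9 oz

Scaling factor: 40/30 = 4/3.
chopped pecans: 0.75 cup × 4/3 = 1.0 cup
milk: (1 tbsp + 2 tsp = 5/3 tbsp) × 4/3 ÷ 16 tbsp/cup × 245 g/cup ≈ 34.0 g
chocolate chips: 2 tsp × 4/3 ≈ 2.7 tsp
sliced almonds: 8 oz × 4/3 ≈ 10.7 oz
whole-barley flour: 3.5 cup × 4/3 × 120 g/cup = 560.0 g
powdered sugar: 275 g × 4/3 ÷ 28.35 g/oz ≈ 12.9 oz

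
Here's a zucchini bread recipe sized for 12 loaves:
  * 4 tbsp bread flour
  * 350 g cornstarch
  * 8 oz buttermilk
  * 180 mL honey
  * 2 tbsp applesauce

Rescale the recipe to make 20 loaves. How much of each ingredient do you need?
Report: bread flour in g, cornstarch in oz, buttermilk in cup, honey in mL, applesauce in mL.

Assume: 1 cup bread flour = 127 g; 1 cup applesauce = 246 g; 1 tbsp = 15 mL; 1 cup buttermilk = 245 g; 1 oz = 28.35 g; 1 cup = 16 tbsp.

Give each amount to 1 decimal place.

bread flour: 52.9 g; cornstarch: 20.6 oz; buttermilk: 1.5 cup; honey: 300.0 mL; applesauce: 50.0 mL

Scaling factor: 20/12 = 5/3.
bread flour: 4 tbsp × 5/3 ÷ 16 tbsp/cup × 127 g/cup ≈ 52.9 g
cornstarch: 350 g × 5/3 ÷ 28.35 g/oz ≈ 20.6 oz
buttermilk: 8 oz × 5/3 × 28.35 g/oz ÷ 245 g/cup ≈ 1.5 cup
honey: 180 mL × 5/3 = 300.0 mL
applesauce: 2 tbsp × 5/3 × 15 mL/tbsp = 50.0 mL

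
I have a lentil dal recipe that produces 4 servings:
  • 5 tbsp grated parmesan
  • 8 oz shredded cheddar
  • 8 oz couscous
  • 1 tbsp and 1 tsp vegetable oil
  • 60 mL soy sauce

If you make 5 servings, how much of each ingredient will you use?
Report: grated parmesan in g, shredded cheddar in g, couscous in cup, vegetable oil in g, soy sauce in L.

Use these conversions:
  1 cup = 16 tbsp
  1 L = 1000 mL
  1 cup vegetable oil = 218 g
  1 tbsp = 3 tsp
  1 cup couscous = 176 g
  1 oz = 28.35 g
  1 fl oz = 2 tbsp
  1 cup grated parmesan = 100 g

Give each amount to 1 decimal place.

grated parmesan: 39.1 g; shredded cheddar: 283.5 g; couscous: 1.6 cup; vegetable oil: 22.7 g; soy sauce: 0.1 L

Scaling factor: 5/4 = 1.25.
grated parmesan: 5 tbsp × 5/4 ÷ 16 tbsp/cup × 100 g/cup ≈ 39.1 g
shredded cheddar: 8 oz × 5/4 × 28.35 g/oz = 283.5 g
couscous: 8 oz × 5/4 × 28.35 g/oz ÷ 176 g/cup ≈ 1.6 cup
vegetable oil: (1 tbsp + 1 tsp = 4/3 tbsp) × 5/4 ÷ 16 tbsp/cup × 218 g/cup ≈ 22.7 g
soy sauce: 60 mL × 5/4 ÷ 1000 mL/L ≈ 0.1 L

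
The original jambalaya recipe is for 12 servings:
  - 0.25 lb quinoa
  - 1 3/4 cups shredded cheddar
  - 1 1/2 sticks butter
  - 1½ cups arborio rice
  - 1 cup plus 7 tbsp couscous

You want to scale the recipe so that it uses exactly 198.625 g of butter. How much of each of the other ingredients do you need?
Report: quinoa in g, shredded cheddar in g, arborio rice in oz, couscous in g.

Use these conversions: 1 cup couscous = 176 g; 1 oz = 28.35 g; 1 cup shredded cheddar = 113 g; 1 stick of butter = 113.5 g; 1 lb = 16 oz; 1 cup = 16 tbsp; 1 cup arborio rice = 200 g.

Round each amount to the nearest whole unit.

The original recipe has 170.25 g of butter, so the scaling factor is 198.625 ÷ 170.25 = 7/6.
quinoa: 0.25 lb × 7/6 × 16 oz/lb × 28.35 g/oz ≈ 132 g
shredded cheddar: 1.75 cup × 7/6 × 113 g/cup ≈ 231 g
arborio rice: 1.5 cup × 7/6 × 200 g/cup ÷ 28.35 g/oz ≈ 12 oz
couscous: (1 cup + 7 tbsp = 1.4375 cup) × 7/6 × 176 g/cup ≈ 295 g

quinoa: 132 g; shredded cheddar: 231 g; arborio rice: 12 oz; couscous: 295 g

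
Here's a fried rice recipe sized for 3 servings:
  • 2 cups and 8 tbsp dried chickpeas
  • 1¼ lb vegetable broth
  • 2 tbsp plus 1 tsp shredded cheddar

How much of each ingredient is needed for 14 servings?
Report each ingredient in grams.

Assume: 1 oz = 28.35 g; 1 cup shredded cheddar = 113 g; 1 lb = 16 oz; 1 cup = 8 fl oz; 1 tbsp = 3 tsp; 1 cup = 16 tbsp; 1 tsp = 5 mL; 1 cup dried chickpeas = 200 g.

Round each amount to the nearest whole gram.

Scaling factor: 14/3.
dried chickpeas: (2 cup + 8 tbsp = 2.5 cup) × 14/3 × 200 g/cup ≈ 2333 g
vegetable broth: 1.25 lb × 14/3 × 16 oz/lb × 28.35 g/oz = 2646 g
shredded cheddar: (2 tbsp + 1 tsp = 7/3 tbsp) × 14/3 ÷ 16 tbsp/cup × 113 g/cup ≈ 77 g

dried chickpeas: 2333 g; vegetable broth: 2646 g; shredded cheddar: 77 g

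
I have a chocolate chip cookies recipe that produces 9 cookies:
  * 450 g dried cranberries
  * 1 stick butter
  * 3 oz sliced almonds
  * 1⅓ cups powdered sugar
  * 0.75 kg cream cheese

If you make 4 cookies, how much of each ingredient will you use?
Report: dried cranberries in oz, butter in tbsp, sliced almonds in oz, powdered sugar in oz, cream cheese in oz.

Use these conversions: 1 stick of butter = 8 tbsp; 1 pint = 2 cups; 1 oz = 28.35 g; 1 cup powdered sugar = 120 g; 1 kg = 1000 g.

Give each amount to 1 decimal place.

Scaling factor: 4/9.
dried cranberries: 450 g × 4/9 ÷ 28.35 g/oz ≈ 7.1 oz
butter: 1 stick × 4/9 × 8 tbsp/stick ≈ 3.6 tbsp
sliced almonds: 3 oz × 4/9 ≈ 1.3 oz
powdered sugar: 4/3 cup × 4/9 × 120 g/cup ÷ 28.35 g/oz ≈ 2.5 oz
cream cheese: 0.75 kg × 4/9 × 1000 g/kg ÷ 28.35 g/oz ≈ 11.8 oz

dried cranberries: 7.1 oz; butter: 3.6 tbsp; sliced almonds: 1.3 oz; powdered sugar: 2.5 oz; cream cheese: 11.8 oz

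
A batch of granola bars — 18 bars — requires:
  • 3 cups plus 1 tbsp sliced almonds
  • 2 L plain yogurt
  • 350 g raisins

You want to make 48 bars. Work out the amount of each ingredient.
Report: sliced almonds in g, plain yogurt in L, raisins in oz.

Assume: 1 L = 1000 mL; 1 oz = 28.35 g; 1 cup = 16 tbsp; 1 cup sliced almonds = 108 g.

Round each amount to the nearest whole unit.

Scaling factor: 48/18 = 8/3.
sliced almonds: (3 cup + 1 tbsp = 3.0625 cup) × 8/3 × 108 g/cup = 882 g
plain yogurt: 2 L × 8/3 ≈ 5 L
raisins: 350 g × 8/3 ÷ 28.35 g/oz ≈ 33 oz

sliced almonds: 882 g; plain yogurt: 5 L; raisins: 33 oz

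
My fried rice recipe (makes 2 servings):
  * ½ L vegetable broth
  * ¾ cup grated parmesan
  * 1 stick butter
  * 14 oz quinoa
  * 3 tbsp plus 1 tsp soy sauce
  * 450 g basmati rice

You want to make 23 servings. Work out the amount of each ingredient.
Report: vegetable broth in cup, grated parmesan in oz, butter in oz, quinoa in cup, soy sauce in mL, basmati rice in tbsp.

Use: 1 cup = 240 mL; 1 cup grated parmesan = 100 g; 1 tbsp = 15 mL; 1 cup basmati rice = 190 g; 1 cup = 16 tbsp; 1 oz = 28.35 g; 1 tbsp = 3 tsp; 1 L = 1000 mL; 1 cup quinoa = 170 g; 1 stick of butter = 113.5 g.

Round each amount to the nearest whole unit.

vegetable broth: 24 cup; grated parmesan: 30 oz; butter: 46 oz; quinoa: 27 cup; soy sauce: 575 mL; basmati rice: 436 tbsp

Scaling factor: 23/2 = 11.5.
vegetable broth: 0.5 L × 23/2 × 1000 mL/L ÷ 240 mL/cup ≈ 24 cup
grated parmesan: 0.75 cup × 23/2 × 100 g/cup ÷ 28.35 g/oz ≈ 30 oz
butter: 1 stick × 23/2 × 113.5 g/stick ÷ 28.35 g/oz ≈ 46 oz
quinoa: 14 oz × 23/2 × 28.35 g/oz ÷ 170 g/cup ≈ 27 cup
soy sauce: (3 tbsp + 1 tsp = 10/3 tbsp) × 23/2 × 15 mL/tbsp = 575 mL
basmati rice: 450 g × 23/2 ÷ 190 g/cup × 16 tbsp/cup ≈ 436 tbsp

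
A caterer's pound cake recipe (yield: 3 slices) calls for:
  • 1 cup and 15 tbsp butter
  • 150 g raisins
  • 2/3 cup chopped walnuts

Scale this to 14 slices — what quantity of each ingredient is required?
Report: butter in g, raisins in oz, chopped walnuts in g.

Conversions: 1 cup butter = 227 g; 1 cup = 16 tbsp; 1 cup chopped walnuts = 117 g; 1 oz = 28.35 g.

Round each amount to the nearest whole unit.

Scaling factor: 14/3.
butter: (1 cup + 15 tbsp = 1.9375 cup) × 14/3 × 227 g/cup ≈ 2052 g
raisins: 150 g × 14/3 ÷ 28.35 g/oz ≈ 25 oz
chopped walnuts: 2/3 cup × 14/3 × 117 g/cup = 364 g

butter: 2052 g; raisins: 25 oz; chopped walnuts: 364 g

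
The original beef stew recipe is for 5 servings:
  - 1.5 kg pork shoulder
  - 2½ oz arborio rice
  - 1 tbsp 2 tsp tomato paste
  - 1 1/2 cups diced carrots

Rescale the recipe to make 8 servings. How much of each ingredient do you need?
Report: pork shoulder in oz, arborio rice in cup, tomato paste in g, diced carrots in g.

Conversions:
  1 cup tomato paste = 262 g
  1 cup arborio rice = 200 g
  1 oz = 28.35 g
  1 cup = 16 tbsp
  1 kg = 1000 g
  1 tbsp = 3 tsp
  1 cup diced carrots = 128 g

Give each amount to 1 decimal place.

Scaling factor: 8/5 = 1.6.
pork shoulder: 1.5 kg × 8/5 × 1000 g/kg ÷ 28.35 g/oz ≈ 84.7 oz
arborio rice: 2.5 oz × 8/5 × 28.35 g/oz ÷ 200 g/cup ≈ 0.6 cup
tomato paste: (1 tbsp + 2 tsp = 5/3 tbsp) × 8/5 ÷ 16 tbsp/cup × 262 g/cup ≈ 43.7 g
diced carrots: 1.5 cup × 8/5 × 128 g/cup = 307.2 g

pork shoulder: 84.7 oz; arborio rice: 0.6 cup; tomato paste: 43.7 g; diced carrots: 307.2 g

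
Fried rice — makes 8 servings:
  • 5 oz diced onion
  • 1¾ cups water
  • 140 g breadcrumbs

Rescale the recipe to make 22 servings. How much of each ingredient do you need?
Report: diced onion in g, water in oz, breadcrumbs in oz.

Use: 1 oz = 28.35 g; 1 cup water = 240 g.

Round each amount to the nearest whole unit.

diced onion: 390 g; water: 41 oz; breadcrumbs: 14 oz

Scaling factor: 22/8 = 11/4 = 2.75.
diced onion: 5 oz × 11/4 × 28.35 g/oz ≈ 390 g
water: 1.75 cup × 11/4 × 240 g/cup ÷ 28.35 g/oz ≈ 41 oz
breadcrumbs: 140 g × 11/4 ÷ 28.35 g/oz ≈ 14 oz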